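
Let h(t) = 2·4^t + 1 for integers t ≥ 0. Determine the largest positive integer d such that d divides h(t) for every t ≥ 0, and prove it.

d = 3

Computing the first values: h(0) = 3 and h(1) = 9; gcd(3, 9) = 3, so d ≤ 3.
We prove 3 | 2·4^t + 1 for all t ≥ 0 by induction on t.
For the base case t = 0: h(0) = 3 = 3·(1), so 3 | h(0).
Suppose the result is true for t = k, i.e. 3 | h(k). Then
h(k+1) = 2·4^(k+1) + 1 = 4·(2·4^k + 1) - 3 = 4·h(k) - 3. The first term is divisible by 3 by the inductive hypothesis, and -3 is divisible by 3. Hence 3 | h(k+1).
By induction, the statement is established for all t ≥ 0.
Therefore the largest such d is 3.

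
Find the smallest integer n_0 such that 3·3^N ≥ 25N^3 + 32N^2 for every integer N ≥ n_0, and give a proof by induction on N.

At N = 7: 6561 < 10143, so the inequality fails and n_0 ≥ 8. We prove 3·3^N ≥ 25N^3 + 32N^2 for all N ≥ 8.
Base step (N = 8): 3·3^N = 19683 and 25N^3 + 32N^2 = 14848, so 19683 ≥ 14848.
Suppose the result is true for N = j, so 3·3^j ≥ 25j^3 + 32j^2.
Then 3·3^(j + 1) = 3·(3·3^j) ≥ 3·(25j^3 + 32j^2).
Also, for j ≥ 8 we have 3·(25j^3 + 32j^2) ≥ 25(j+1)^3 + 32(j+1)^2, since 3·(25j^3 + 32j^2) − (25(j+1)^3 + 32(j+1)^2) = 50j^3 - 11j^2 - 139j - 57, which is nonnegative for all j ≥ 8.
Combining, 3·3^(j + 1) ≥ 25(j+1)^3 + 32(j+1)^2.
Hence, by induction on N, the claim holds for every N ≥ 8.
Hence the smallest such n_0 is 8.

n_0 = 8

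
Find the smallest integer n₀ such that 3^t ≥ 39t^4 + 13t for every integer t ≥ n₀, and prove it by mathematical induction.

n₀ = 13

At t = 12: 531441 < 808860, so the inequality fails and n₀ ≥ 13. We prove 3^t ≥ 39t^4 + 13t for all t ≥ 13.
Base step (t = 13): 3^t = 1594323 and 39t^4 + 13t = 1114048, so 1594323 ≥ 1114048.
For the inductive step, assume it holds for an arbitrary r ≥ 13, so 3^r ≥ 39r^4 + 13r.
Then 3^(r + 1) = 3·(3^r) ≥ 3·(39r^4 + 13r).
Also, for r ≥ 13 we have 3·(39r^4 + 13r) ≥ 39(r+1)^4 + 13(r+1), since 3·(39r^4 + 13r) − (39(r+1)^4 + 13(r+1)) = 78r^4 - 156r^3 - 234r^2 - 130r - 52, which is nonnegative for all r ≥ 13.
Combining, 3^(r + 1) ≥ 39(r+1)^4 + 13(r+1).
By the principle of mathematical induction, the result holds for all t ≥ 13.
Hence the smallest such n₀ is 13.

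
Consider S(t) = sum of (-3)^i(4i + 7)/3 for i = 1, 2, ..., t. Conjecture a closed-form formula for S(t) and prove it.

We claim S(t) = (-3)^t(t + 2) - 2 for all t ≥ 1.
When t = 1: S(1) = -11, and the closed form gives -11. They agree.
Inductive step: suppose the statement holds for some i ≥ 1, so S(i) = (-3)^i(i + 2) - 2.
Then S(i+1) = S(i) + ((-3)^i(-4i - 11)) = ((-3)^i(i + 2) - 2) + ((-3)^i(-4i - 11)).
Simplifying, S(i+1) = -3(-3)^i·i - 9(-3)^i - 2 = (-3)^(i+1)((i+1) + 2) - 2,
which is the closed form with t = i+1.
Hence, by induction on t, the claim holds for every t ≥ 1.

S(t) = (-3)^t(t + 2) - 2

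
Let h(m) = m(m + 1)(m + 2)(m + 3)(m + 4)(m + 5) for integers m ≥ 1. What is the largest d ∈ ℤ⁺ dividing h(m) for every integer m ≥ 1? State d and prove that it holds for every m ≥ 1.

d = 720

Computing the first values: h(1) = 720 and h(2) = 5040; gcd(720, 5040) = 720, so d ≤ 720.
We prove 720 | m(m + 1)(m + 2)(m + 3)(m + 4)(m + 5) for all m ≥ 1 by induction on m.
When m = 1: h(1) = 720 = 720·(1), so 720 | h(1).
Inductive step: assume the claim holds for m = r, i.e. 720 | h(r). Then
h(r+1) − h(r) = (r+1)·(r+2)·(r+3)·(r+4)·(r+5)·(r+6) − r·(r+1)·(r+2)·(r+3)·(r+4)·(r+5) = (r+1)·(r+2)·(r+3)·(r+4)·(r+5)·[(r+6) − r] = 6·(r+1)·(r+2)·(r+3)·(r+4)·(r+5). The product of 5 consecutive integers is divisible by (5)! = 120, so h(r+1) − h(r) is divisible by 6·120 = 720. By the inductive hypothesis 720 | h(r), hence 720 | h(r+1).
By the principle of mathematical induction, the result holds for all m ≥ 1.
Therefore the largest such d is 720.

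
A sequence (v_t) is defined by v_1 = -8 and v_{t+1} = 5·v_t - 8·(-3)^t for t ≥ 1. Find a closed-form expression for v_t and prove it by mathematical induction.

v_t = (-3)^t - 5^t

Computing the first terms: v_1 = -8, v_2 = -16, v_3 = -152. This suggests v_t = (-3)^t - 5^t.
For the base case t = 1: the formula gives -8 = -8 = v_1.
For the inductive step, assume it holds for an arbitrary m ≥ 1, so v_m = (-3)^m - 5^m.
Then v_{m+1} = 5·v_m - 8·(-3)^m = 5·((-3)^m - 5^m) - 8·(-3)^m = (-3)^(m + 1) - 5^(m + 1),
which is the claimed formula at t = m+1.
Hence, by induction on t, the claim holds for every t ≥ 1.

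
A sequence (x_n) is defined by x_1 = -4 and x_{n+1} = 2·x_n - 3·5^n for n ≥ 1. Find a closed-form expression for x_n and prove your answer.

x_n = 2^(n - 1) - 5^n

Computing the first terms: x_1 = -4, x_2 = -23, x_3 = -121. This suggests x_n = 2^(n - 1) - 5^n.
When n = 1: the formula gives -4 = -4 = x_1.
Suppose the result is true for n = i, so x_i = 2^(i - 1) - 5^i.
Then x_{i+1} = 2·x_i - 3·5^i = 2·(2^(i - 1) - 5^i) - 3·5^i = 2^i - 5^(i + 1) = 2^((i+1) - 1) - 5^(i+1),
which is the claimed formula at n = i+1.
Hence, by induction on n, the claim holds for every n ≥ 1.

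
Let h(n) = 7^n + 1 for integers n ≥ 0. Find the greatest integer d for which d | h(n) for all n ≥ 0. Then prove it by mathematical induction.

d = 2

Computing the first values: h(0) = 2 and h(1) = 8; gcd(2, 8) = 2, so d ≤ 2.
We prove 2 | 7^n + 1 for all n ≥ 0 by induction on n.
Base case (n = 0): h(0) = 2 = 2·(1), so 2 | h(0).
Inductive step: assume the claim holds for n = p, i.e. 2 | h(p). Then
h(p+1) = 7^(p+1) + 1 = 7·(7^p + 1) - 6 = 7·h(p) - 6. The first term is divisible by 2 by the inductive hypothesis, and -6 is divisible by 2. Hence 2 | h(p+1).
Hence, by induction on n, the claim holds for every n ≥ 0.
Therefore the largest such d is 2.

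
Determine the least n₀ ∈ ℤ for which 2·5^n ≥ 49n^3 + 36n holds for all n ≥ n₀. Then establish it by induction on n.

At n = 5: 6250 < 6305, so the inequality fails and n₀ ≥ 6. We prove 2·5^n ≥ 49n^3 + 36n for all n ≥ 6.
Base case (n = 6): 2·5^n = 31250 and 49n^3 + 36n = 10800, so 31250 ≥ 10800.
Inductive step: assume the claim holds for n = k, so 2·5^k ≥ 49k^3 + 36k.
Then 2·5^(k + 1) = 5·(2·5^k) ≥ 5·(49k^3 + 36k).
Also, for k ≥ 6 we have 5·(49k^3 + 36k) ≥ 49(k+1)^3 + 36(k+1), since 5·(49k^3 + 36k) − (49(k+1)^3 + 36(k+1)) = 196k^3 - 147k^2 - 3k - 85, which is nonnegative for all k ≥ 6.
Combining, 2·5^(k + 1) ≥ 49(k+1)^3 + 36(k+1).
By induction, the statement is established for all n ≥ 6.
Hence the smallest such n₀ is 6.

n₀ = 6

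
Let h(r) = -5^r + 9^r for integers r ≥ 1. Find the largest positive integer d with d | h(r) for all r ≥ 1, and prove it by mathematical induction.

d = 4

Computing the first values: h(1) = 4 and h(2) = 56; gcd(4, 56) = 4, so d ≤ 4.
We prove 4 | -5^r + 9^r for all r ≥ 1 by induction on r.
When r = 1: h(1) = 4 = 4·(1), so 4 | h(1).
Suppose the result is true for r = j, i.e. 4 | h(j). Then
9^{j+1} − 5^{j+1} = 9·9^j − 5·5^j = 9·(9^j − 5^j) + (4)·5^j. The first term is divisible by 4 by the inductive hypothesis, and the second term (4)·5^j is divisible by 4 since 4 | 4. Hence 4 | h(j+1).
Hence, by induction on r, the claim holds for every r ≥ 1.
Therefore the largest such d is 4.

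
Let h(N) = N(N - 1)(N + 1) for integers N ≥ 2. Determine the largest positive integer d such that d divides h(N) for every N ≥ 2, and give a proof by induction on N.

d = 6

Computing the first values: h(2) = 6 and h(3) = 24; gcd(6, 24) = 6, so d ≤ 6.
We prove 6 | N(N - 1)(N + 1) for all N ≥ 2 by induction on N.
When N = 2: h(2) = 6 = 6·(1), so 6 | h(2).
Inductive step: assume the claim holds for N = p, i.e. 6 | h(p). Then
h(p+1) − h(p) = p·(p+1)·(p+2) − (p-1)·p·(p+1) = p·(p+1)·[(p+2) − (p-1)] = 3·p·(p+1). The product of 2 consecutive integers is divisible by (2)! = 2, so h(p+1) − h(p) is divisible by 3·2 = 6. By the inductive hypothesis 6 | h(p), hence 6 | h(p+1).
By induction, the statement is established for all N ≥ 2.
Therefore the largest such d is 6.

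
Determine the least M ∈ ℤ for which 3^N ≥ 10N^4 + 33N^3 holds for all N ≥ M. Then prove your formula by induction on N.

At N = 11: 177147 < 190333, so the inequality fails and M ≥ 12. We prove 3^N ≥ 10N^4 + 33N^3 for all N ≥ 12.
Base step (N = 12): 3^N = 531441 and 10N^4 + 33N^3 = 264384, so 531441 ≥ 264384.
Suppose the result is true for N = i, so 3^i ≥ 10i^4 + 33i^3.
Then 3^(i + 1) = 3·(3^i) ≥ 3·(10i^4 + 33i^3).
Also, for i ≥ 12 we have 3·(10i^4 + 33i^3) ≥ 10(i+1)^4 + 33(i+1)^3, since 3·(10i^4 + 33i^3) − (10(i+1)^4 + 33(i+1)^3) = 20i^4 + 26i^3 - 159i^2 - 139i - 43, which is nonnegative for all i ≥ 12.
Combining, 3^(i + 1) ≥ 10(i+1)^4 + 33(i+1)^3.
By induction, the statement is established for all N ≥ 12.
Hence the smallest such M is 12.

M = 12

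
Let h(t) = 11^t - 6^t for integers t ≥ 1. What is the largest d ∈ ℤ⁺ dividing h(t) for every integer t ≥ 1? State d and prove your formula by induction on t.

Computing the first values: h(1) = 5 and h(2) = 85; gcd(5, 85) = 5, so d ≤ 5.
We prove 5 | 11^t - 6^t for all t ≥ 1 by induction on t.
When t = 1: h(1) = 5 = 5·(1), so 5 | h(1).
Inductive step: suppose the statement holds for some k ≥ 1, i.e. 5 | h(k). Then
11^{k+1} − 6^{k+1} = 11·11^k − 6·6^k = 11·(11^k − 6^k) + (5)·6^k. The first term is divisible by 5 by the inductive hypothesis, and the second term (5)·6^k is divisible by 5 since 5 | 5. Hence 5 | h(k+1).
By the principle of mathematical induction, the result holds for all t ≥ 1.
Therefore the largest such d is 5.

d = 5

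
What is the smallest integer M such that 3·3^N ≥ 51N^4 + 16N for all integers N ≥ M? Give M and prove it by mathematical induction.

At N = 11: 531441 < 746867, so the inequality fails and M ≥ 12. We prove 3·3^N ≥ 51N^4 + 16N for all N ≥ 12.
Base step (N = 12): 3·3^N = 1594323 and 51N^4 + 16N = 1057728, so 1594323 ≥ 1057728.
Suppose the result is true for N = i, so 3·3^i ≥ 51i^4 + 16i.
Then 3·3^(i + 1) = 3·(3·3^i) ≥ 3·(51i^4 + 16i).
Also, for i ≥ 12 we have 3·(51i^4 + 16i) ≥ 51(i+1)^4 + 16(i+1), since 3·(51i^4 + 16i) − (51(i+1)^4 + 16(i+1)) = 102i^4 - 204i^3 - 306i^2 - 172i - 67, which is nonnegative for all i ≥ 12.
Combining, 3·3^(i + 1) ≥ 51(i+1)^4 + 16(i+1).
This completes the induction.
Hence the smallest such M is 12.

M = 12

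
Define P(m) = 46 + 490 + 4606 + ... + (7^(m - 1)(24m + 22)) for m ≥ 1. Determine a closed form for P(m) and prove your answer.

P(m) = 7^m(4m + 3) - 3

We claim P(m) = 7^m(4m + 3) - 3 for all m ≥ 1.
For the base case m = 1: P(1) = 46, and the closed form gives 46. They agree.
Inductive step: assume the claim holds for m = j, so P(j) = 7^j(4j + 3) - 3.
Then P(j+1) = P(j) + (7^j(24j + 46)) = (7^j(4j + 3) - 3) + (7^j(24j + 46)).
Simplifying, P(j+1) = 28·7^j·j + 49·7^j - 3 = 7^(j+1)(4(j+1) + 3) - 3,
which is the closed form with m = j+1.
This completes the induction.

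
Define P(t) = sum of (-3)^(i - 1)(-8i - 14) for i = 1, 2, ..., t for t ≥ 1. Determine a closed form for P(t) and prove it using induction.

We claim P(t) = 2(-3)^t(t + 2) - 4 for all t ≥ 1.
Base case (t = 1): P(1) = -22, and the closed form gives -22. They agree.
Suppose the result is true for t = i, so P(i) = 2(-3)^i(i + 2) - 4.
Then P(i+1) = P(i) + ((-3)^i(-8i - 22)) = (2(-3)^i(i + 2) - 4) + ((-3)^i(-8i - 22)).
Simplifying, P(i+1) = -6(-3)^i·i - 18(-3)^i - 4 = 2(-3)^(i+1)((i+1) + 2) - 4,
which is the closed form with t = i+1.
By induction, the statement is established for all t ≥ 1.

P(t) = 2(-3)^t(t + 2) - 4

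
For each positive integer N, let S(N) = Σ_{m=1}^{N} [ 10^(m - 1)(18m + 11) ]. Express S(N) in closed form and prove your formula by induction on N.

S(N) = 10^N(2N + 1) - 1

We claim S(N) = 10^N(2N + 1) - 1 for all N ≥ 1.
Base case (N = 1): S(1) = 29, and the closed form gives 29. They agree.
Inductive step: assume the claim holds for N = m, so S(m) = 10^m(2m + 1) - 1.
Then S(m+1) = S(m) + (10^m(18m + 29)) = (10^m(2m + 1) - 1) + (10^m(18m + 29)).
Simplifying, S(m+1) = 20·10^m·m + 30·10^m - 1 = 10^(m+1)(2(m+1) + 1) - 1,
which is the closed form with N = m+1.
By the principle of mathematical induction, the result holds for all N ≥ 1.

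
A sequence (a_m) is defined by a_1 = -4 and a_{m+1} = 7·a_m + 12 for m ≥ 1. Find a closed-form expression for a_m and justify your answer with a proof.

a_m = -2·7^(m - 1) - 2

Computing the first terms: a_1 = -4, a_2 = -16, a_3 = -100. This suggests a_m = -2·7^(m - 1) - 2.
For the base case m = 1: the formula gives -4 = -4 = a_1.
Inductive step: suppose the statement holds for some i ≥ 1, so a_i = -2·7^(i - 1) - 2.
Then a_{i+1} = 7·a_i + 12 = 7·(-2·7^(i - 1) - 2) + 12 = -2·7^i - 2 = -2·7^((i+1) - 1) - 2,
which is the claimed formula at m = i+1.
By the principle of mathematical induction, the result holds for all m ≥ 1.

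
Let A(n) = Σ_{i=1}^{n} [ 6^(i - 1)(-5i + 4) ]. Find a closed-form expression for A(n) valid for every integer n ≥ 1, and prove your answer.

A(n) = 6^n(-n + 1) - 1

We claim A(n) = 6^n(-n + 1) - 1 for all n ≥ 1.
When n = 1: A(1) = -1, and the closed form gives -1. They agree.
Inductive step: suppose the statement holds for some i ≥ 1, so A(i) = 6^i(-i + 1) - 1.
Then A(i+1) = A(i) + (6^i(-5i - 1)) = (6^i(-i + 1) - 1) + (6^i(-5i - 1)).
Simplifying, A(i+1) = -6·6^i·i - 1 = 6^(i+1)(-(i+1) + 1) - 1,
which is the closed form with n = i+1.
By the principle of mathematical induction, the result holds for all n ≥ 1.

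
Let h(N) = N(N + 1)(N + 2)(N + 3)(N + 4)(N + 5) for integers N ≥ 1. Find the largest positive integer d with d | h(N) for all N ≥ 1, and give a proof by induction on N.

d = 720

Computing the first values: h(1) = 720 and h(2) = 5040; gcd(720, 5040) = 720, so d ≤ 720.
We prove 720 | N(N + 1)(N + 2)(N + 3)(N + 4)(N + 5) for all N ≥ 1 by induction on N.
For the base case N = 1: h(1) = 720 = 720·(1), so 720 | h(1).
For the inductive step, assume it holds for an arbitrary p ≥ 1, i.e. 720 | h(p). Then
h(p+1) − h(p) = (p+1)·(p+2)·(p+3)·(p+4)·(p+5)·(p+6) − p·(p+1)·(p+2)·(p+3)·(p+4)·(p+5) = (p+1)·(p+2)·(p+3)·(p+4)·(p+5)·[(p+6) − p] = 6·(p+1)·(p+2)·(p+3)·(p+4)·(p+5). The product of 5 consecutive integers is divisible by (5)! = 120, so h(p+1) − h(p) is divisible by 6·120 = 720. By the inductive hypothesis 720 | h(p), hence 720 | h(p+1).
This completes the induction.
Therefore the largest such d is 720.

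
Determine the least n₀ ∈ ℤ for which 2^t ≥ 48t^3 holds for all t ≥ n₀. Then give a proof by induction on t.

At t = 18: 262144 < 279936, so the inequality fails and n₀ ≥ 19. We prove 2^t ≥ 48t^3 for all t ≥ 19.
For the base case t = 19: 2^t = 524288 and 48t^3 = 329232, so 524288 ≥ 329232.
For the inductive step, assume it holds for an arbitrary j ≥ 19, so 2^j ≥ 48j^3.
Then 2^(j + 1) = 2·(2^j) ≥ 2·(48j^3).
Also, for j ≥ 19 we have 2·(48j^3) ≥ 48(j+1)^3, since 2 ≥ (1 + 1/j)^3 for all j ≥ 19.
Combining, 2^(j + 1) ≥ 48(j+1)^3.
Hence, by induction on t, the claim holds for every t ≥ 19.
Hence the smallest such n₀ is 19.

n₀ = 19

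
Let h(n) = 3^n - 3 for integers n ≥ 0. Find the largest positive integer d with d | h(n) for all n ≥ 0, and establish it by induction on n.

d = 2

Computing the first values: h(0) = -2 and h(1) = 0; gcd(-2, 0) = 2, so d ≤ 2.
We prove 2 | 3^n - 3 for all n ≥ 0 by induction on n.
For the base case n = 0: h(0) = -2 = 2·(-1), so 2 | h(0).
Inductive step: suppose the statement holds for some p ≥ 0, i.e. 2 | h(p). Then
h(p+1) = 3^(p+1) - 3 = 3·(3^p - 3) + 6 = 3·h(p) + 6. The first term is divisible by 2 by the inductive hypothesis, and 6 is divisible by 2. Hence 2 | h(p+1).
By induction, the statement is established for all n ≥ 0.
Therefore the largest such d is 2.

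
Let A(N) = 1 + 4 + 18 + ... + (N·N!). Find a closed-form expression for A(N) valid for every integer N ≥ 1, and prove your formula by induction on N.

We claim A(N) = (N + 1)N! - 1 for all N ≥ 1.
When N = 1: A(1) = 1, and the closed form gives 1. They agree.
Inductive step: assume the claim holds for N = j, so A(j) = (j + 1)j! - 1.
Then A(j+1) = A(j) + ((j + 1)(j + 1)!) = ((j + 1)j! - 1) + ((j + 1)(j + 1)!).
Simplifying, A(j+1) = ((j+1) + 1)(j+1)! - 1,
which is the closed form with N = j+1.
This completes the induction.

A(N) = (N + 1)N! - 1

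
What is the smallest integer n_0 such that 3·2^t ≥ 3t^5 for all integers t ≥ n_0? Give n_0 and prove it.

n_0 = 23

At t = 22: 12582912 < 15460896, so the inequality fails and n_0 ≥ 23. We prove 3·2^t ≥ 3t^5 for all t ≥ 23.
Base step (t = 23): 3·2^t = 25165824 and 3t^5 = 19309029, so 25165824 ≥ 19309029.
Inductive step: suppose the statement holds for some m ≥ 23, so 3·2^m ≥ 3m^5.
Then 3·2^(m + 1) = 2·(3·2^m) ≥ 2·(3m^5).
Also, for m ≥ 23 we have 2·(3m^5) ≥ 3(m+1)^5, since 2 ≥ (1 + 1/m)^5 for all m ≥ 23.
Combining, 3·2^(m + 1) ≥ 3(m+1)^5.
Hence, by induction on t, the claim holds for every t ≥ 23.
Hence the smallest such n_0 is 23.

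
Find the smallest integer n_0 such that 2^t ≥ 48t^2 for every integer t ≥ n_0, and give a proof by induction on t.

At t = 12: 4096 < 6912, so the inequality fails and n_0 ≥ 13. We prove 2^t ≥ 48t^2 for all t ≥ 13.
For the base case t = 13: 2^t = 8192 and 48t^2 = 8112, so 8192 ≥ 8112.
Suppose the result is true for t = k, so 2^k ≥ 48k^2.
Then 2^(k + 1) = 2·(2^k) ≥ 2·(48k^2).
Also, for k ≥ 13 we have 2·(48k^2) ≥ 48(k+1)^2, since 2 ≥ (1 + 1/k)^2 for all k ≥ 13.
Combining, 2^(k + 1) ≥ 48(k+1)^2.
Hence, by induction on t, the claim holds for every t ≥ 13.
Hence the smallest such n_0 is 13.

n_0 = 13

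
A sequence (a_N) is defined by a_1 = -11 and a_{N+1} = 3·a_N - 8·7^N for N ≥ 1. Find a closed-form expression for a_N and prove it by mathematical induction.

a_N = 3^N - 2·7^N

Computing the first terms: a_1 = -11, a_2 = -89, a_3 = -659. This suggests a_N = 3^N - 2·7^N.
Base case (N = 1): the formula gives -11 = -11 = a_1.
Suppose the result is true for N = p, so a_p = 3^p - 2·7^p.
Then a_{p+1} = 3·a_p - 8·7^p = 3·(3^p - 2·7^p) - 8·7^p = 3^(p + 1) - 2·7^(p + 1),
which is the claimed formula at N = p+1.
By the principle of mathematical induction, the result holds for all N ≥ 1.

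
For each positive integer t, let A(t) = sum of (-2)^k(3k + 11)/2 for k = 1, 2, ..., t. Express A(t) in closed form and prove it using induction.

A(t) = (-2)^t(t + 4) - 4

We claim A(t) = (-2)^t(t + 4) - 4 for all t ≥ 1.
Base step (t = 1): A(1) = -14, and the closed form gives -14. They agree.
Inductive step: assume the claim holds for t = k, so A(k) = (-2)^k(k + 4) - 4.
Then A(k+1) = A(k) + ((-2)^k(-3k - 14)) = ((-2)^k(k + 4) - 4) + ((-2)^k(-3k - 14)).
Simplifying, A(k+1) = -2(-2)^k·k - 10(-2)^k - 4 = (-2)^(k+1)((k+1) + 4) - 4,
which is the closed form with t = k+1.
This completes the induction.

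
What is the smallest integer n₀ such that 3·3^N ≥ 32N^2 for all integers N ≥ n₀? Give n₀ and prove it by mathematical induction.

n₀ = 6

At N = 5: 729 < 800, so the inequality fails and n₀ ≥ 6. We prove 3·3^N ≥ 32N^2 for all N ≥ 6.
For the base case N = 6: 3·3^N = 2187 and 32N^2 = 1152, so 2187 ≥ 1152.
For the inductive step, assume it holds for an arbitrary i ≥ 6, so 3·3^i ≥ 32i^2.
Then 3·3^(i + 1) = 3·(3·3^i) ≥ 3·(32i^2).
Also, for i ≥ 6 we have 3·(32i^2) ≥ 32(i+1)^2, since 3 ≥ (1 + 1/i)^2 for all i ≥ 6.
Combining, 3·3^(i + 1) ≥ 32(i+1)^2.
Hence, by induction on N, the claim holds for every N ≥ 6.
Hence the smallest such n₀ is 6.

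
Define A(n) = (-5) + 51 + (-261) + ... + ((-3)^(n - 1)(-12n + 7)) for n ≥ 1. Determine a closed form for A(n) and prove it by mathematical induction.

We claim A(n) = (-3)^n(3n - 1) + 1 for all n ≥ 1.
Base step (n = 1): A(1) = -5, and the closed form gives -5. They agree.
Inductive step: suppose the statement holds for some i ≥ 1, so A(i) = (-3)^i(3i - 1) + 1.
Then A(i+1) = A(i) + ((-3)^i(-12i - 5)) = ((-3)^i(3i - 1) + 1) + ((-3)^i(-12i - 5)).
Simplifying, A(i+1) = -9(-3)^i·i - 6(-3)^i + 1 = (-3)^(i+1)(3(i+1) - 1) + 1,
which is the closed form with n = i+1.
Hence, by induction on n, the claim holds for every n ≥ 1.

A(n) = (-3)^n(3n - 1) + 1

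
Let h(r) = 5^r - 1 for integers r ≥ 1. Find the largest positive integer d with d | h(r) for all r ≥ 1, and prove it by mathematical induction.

d = 4

Computing the first values: h(1) = 4 and h(2) = 24; gcd(4, 24) = 4, so d ≤ 4.
We prove 4 | 5^r - 1 for all r ≥ 1 by induction on r.
Base step (r = 1): h(1) = 4 = 4·(1), so 4 | h(1).
For the inductive step, assume it holds for an arbitrary j ≥ 1, i.e. 4 | h(j). Then
5^{j+1} − 1^{j+1} = 5·5^j − 1·1^j = 5·(5^j − 1^j) + (4)·1^j. The first term is divisible by 4 by the inductive hypothesis, and the second term (4)·1^j is divisible by 4 since 4 | 4. Hence 4 | h(j+1).
By the principle of mathematical induction, the result holds for all r ≥ 1.
Therefore the largest such d is 4.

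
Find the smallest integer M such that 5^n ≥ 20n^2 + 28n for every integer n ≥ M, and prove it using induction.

At n = 3: 125 < 264, so the inequality fails and M ≥ 4. We prove 5^n ≥ 20n^2 + 28n for all n ≥ 4.
Base case (n = 4): 5^n = 625 and 20n^2 + 28n = 432, so 625 ≥ 432.
For the inductive step, assume it holds for an arbitrary i ≥ 4, so 5^i ≥ 20i^2 + 28i.
Then 5^(i + 1) = 5·(5^i) ≥ 5·(20i^2 + 28i).
Also, for i ≥ 4 we have 5·(20i^2 + 28i) ≥ 20(i+1)^2 + 28(i+1), since 5·(20i^2 + 28i) − (20(i+1)^2 + 28(i+1)) = 80i^2 + 72i - 48, which is nonnegative for all i ≥ 4.
Combining, 5^(i + 1) ≥ 20(i+1)^2 + 28(i+1).
Hence, by induction on n, the claim holds for every n ≥ 4.
Hence the smallest such M is 4.

M = 4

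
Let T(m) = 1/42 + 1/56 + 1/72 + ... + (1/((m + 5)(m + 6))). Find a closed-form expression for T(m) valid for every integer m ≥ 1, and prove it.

T(m) = m/(6(m + 6))

We claim T(m) = m/(6(m + 6)) for all m ≥ 1.
When m = 1: T(1) = 1/42, and the closed form gives 1/42. They agree.
For the inductive step, assume it holds for an arbitrary j ≥ 1, so T(j) = j/(6(j + 6)).
Then T(j+1) = T(j) + (1/((j + 6)(j + 7))) = (j/(6(j + 6))) + (1/((j + 6)(j + 7))).
Simplifying, T(j+1) = (j + 1)/(6(j + 7)) = (j+1)/(6((j+1) + 6)),
which is the closed form with m = j+1.
Hence, by induction on m, the claim holds for every m ≥ 1.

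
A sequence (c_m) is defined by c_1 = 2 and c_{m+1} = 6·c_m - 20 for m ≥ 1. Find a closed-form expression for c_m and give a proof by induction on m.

c_m = -2·6^(m - 1) + 4

Computing the first terms: c_1 = 2, c_2 = -8, c_3 = -68. This suggests c_m = -2·6^(m - 1) + 4.
Base step (m = 1): the formula gives 2 = 2 = c_1.
For the inductive step, assume it holds for an arbitrary j ≥ 1, so c_j = -2·6^(j - 1) + 4.
Then c_{j+1} = 6·c_j - 20 = 6·(-2·6^(j - 1) + 4) - 20 = -2·6^j + 4 = -2·6^((j+1) - 1) + 4,
which is the claimed formula at m = j+1.
By the principle of mathematical induction, the result holds for all m ≥ 1.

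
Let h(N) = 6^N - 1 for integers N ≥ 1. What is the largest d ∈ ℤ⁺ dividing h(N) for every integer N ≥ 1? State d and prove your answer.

d = 5

Computing the first values: h(1) = 5 and h(2) = 35; gcd(5, 35) = 5, so d ≤ 5.
We prove 5 | 6^N - 1 for all N ≥ 1 by induction on N.
Base step (N = 1): h(1) = 5 = 5·(1), so 5 | h(1).
Suppose the result is true for N = k, i.e. 5 | h(k). Then
6^{k+1} − 1^{k+1} = 6·6^k − 1·1^k = 6·(6^k − 1^k) + (5)·1^k. The first term is divisible by 5 by the inductive hypothesis, and the second term (5)·1^k is divisible by 5 since 5 | 5. Hence 5 | h(k+1).
By the principle of mathematical induction, the result holds for all N ≥ 1.
Therefore the largest such d is 5.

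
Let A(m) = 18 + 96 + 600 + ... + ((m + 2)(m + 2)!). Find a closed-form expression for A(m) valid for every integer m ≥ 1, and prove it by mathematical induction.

We claim A(m) = (m + 3)! - 6 for all m ≥ 1.
Base case (m = 1): A(1) = 18, and the closed form gives 18. They agree.
For the inductive step, assume it holds for an arbitrary k ≥ 1, so A(k) = (k + 3)! - 6.
Then A(k+1) = A(k) + ((k + 3)(k + 3)!) = ((k + 3)! - 6) + ((k + 3)(k + 3)!).
Simplifying, A(k+1) = ((k+1) + 3)! - 6,
which is the closed form with m = k+1.
By induction, the statement is established for all m ≥ 1.

A(m) = (m + 3)! - 6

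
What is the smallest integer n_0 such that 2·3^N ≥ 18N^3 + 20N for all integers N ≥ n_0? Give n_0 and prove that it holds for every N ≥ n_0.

n_0 = 8

At N = 7: 4374 < 6314, so the inequality fails and n_0 ≥ 8. We prove 2·3^N ≥ 18N^3 + 20N for all N ≥ 8.
Base case (N = 8): 2·3^N = 13122 and 18N^3 + 20N = 9376, so 13122 ≥ 9376.
For the inductive step, assume it holds for an arbitrary m ≥ 8, so 2·3^m ≥ 18m^3 + 20m.
Then 2·3^(m + 1) = 3·(2·3^m) ≥ 3·(18m^3 + 20m).
Also, for m ≥ 8 we have 3·(18m^3 + 20m) ≥ 18(m+1)^3 + 20(m+1), since 3·(18m^3 + 20m) − (18(m+1)^3 + 20(m+1)) = 36m^3 - 54m^2 - 14m - 38, which is nonnegative for all m ≥ 8.
Combining, 2·3^(m + 1) ≥ 18(m+1)^3 + 20(m+1).
By the principle of mathematical induction, the result holds for all N ≥ 8.
Hence the smallest such n_0 is 8.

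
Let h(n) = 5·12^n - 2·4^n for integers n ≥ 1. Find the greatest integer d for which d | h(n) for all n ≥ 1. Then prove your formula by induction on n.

Computing the first values: h(1) = 52 and h(2) = 688; gcd(52, 688) = 4, so d ≤ 4.
We prove 4 | 5·12^n - 2·4^n for all n ≥ 1 by induction on n.
Base step (n = 1): h(1) = 52 = 4·(13), so 4 | h(1).
Inductive step: suppose the statement holds for some r ≥ 1, i.e. 4 | h(r). Then
h(r+1) − 12·h(r) = (5·12^(r+1) - 2·4^(r+1)) − 12·(5·12^r - 2·4^r) = (-2)·4^r·(4 − 12) = (16)·4^r. Since 4 | h(r) by the inductive hypothesis, 4 | 12·h(r); and 4 | 16 since 16 = 4·4. Therefore 4 | h(r+1).
Hence, by induction on n, the claim holds for every n ≥ 1.
Therefore the largest such d is 4.

d = 4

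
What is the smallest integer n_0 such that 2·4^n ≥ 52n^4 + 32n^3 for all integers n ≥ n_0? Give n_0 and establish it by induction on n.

n_0 = 9

At n = 8: 131072 < 229376, so the inequality fails and n_0 ≥ 9. We prove 2·4^n ≥ 52n^4 + 32n^3 for all n ≥ 9.
When n = 9: 2·4^n = 524288 and 52n^4 + 32n^3 = 364500, so 524288 ≥ 364500.
Inductive step: suppose the statement holds for some m ≥ 9, so 2·4^m ≥ 52m^4 + 32m^3.
Then 2·4^(m + 1) = 4·(2·4^m) ≥ 4·(52m^4 + 32m^3).
Also, for m ≥ 9 we have 4·(52m^4 + 32m^3) ≥ 52(m+1)^4 + 32(m+1)^3, since 4·(52m^4 + 32m^3) − (52(m+1)^4 + 32(m+1)^3) = 156m^4 - 112m^3 - 408m^2 - 304m - 84, which is nonnegative for all m ≥ 9.
Combining, 2·4^(m + 1) ≥ 52(m+1)^4 + 32(m+1)^3.
Hence, by induction on n, the claim holds for every n ≥ 9.
Hence the smallest such n_0 is 9.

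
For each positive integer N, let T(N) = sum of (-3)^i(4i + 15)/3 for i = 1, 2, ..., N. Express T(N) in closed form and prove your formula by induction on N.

We claim T(N) = (-3)^N(N + 4) - 4 for all N ≥ 1.
Base step (N = 1): T(1) = -19, and the closed form gives -19. They agree.
For the inductive step, assume it holds for an arbitrary i ≥ 1, so T(i) = (-3)^i(i + 4) - 4.
Then T(i+1) = T(i) + ((-3)^i(-4i - 19)) = ((-3)^i(i + 4) - 4) + ((-3)^i(-4i - 19)).
Simplifying, T(i+1) = -3(-3)^i·i - 15(-3)^i - 4 = (-3)^(i+1)((i+1) + 4) - 4,
which is the closed form with N = i+1.
By the principle of mathematical induction, the result holds for all N ≥ 1.

T(N) = (-3)^N(N + 4) - 4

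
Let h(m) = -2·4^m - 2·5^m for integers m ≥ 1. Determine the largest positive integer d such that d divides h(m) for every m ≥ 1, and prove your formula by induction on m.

d = 2

Computing the first values: h(1) = -18 and h(2) = -82; gcd(-18, -82) = 2, so d ≤ 2.
We prove 2 | -2·4^m - 2·5^m for all m ≥ 1 by induction on m.
When m = 1: h(1) = -18 = 2·(-9), so 2 | h(1).
Suppose the result is true for m = r, i.e. 2 | h(r). Then
h(r+1) − 5·h(r) = (-2·4^(r+1) - 2·5^(r+1)) − 5·(-2·4^r - 2·5^r) = (-2)·4^r·(4 − 5) = (2)·4^r. Since 2 | h(r) by the inductive hypothesis, 2 | 5·h(r); and 2 | 2 since 2 = 2·1. Therefore 2 | h(r+1).
Hence, by induction on m, the claim holds for every m ≥ 1.
Therefore the largest such d is 2.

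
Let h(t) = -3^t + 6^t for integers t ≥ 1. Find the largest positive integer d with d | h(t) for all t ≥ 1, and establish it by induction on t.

d = 3

Computing the first values: h(1) = 3 and h(2) = 27; gcd(3, 27) = 3, so d ≤ 3.
We prove 3 | -3^t + 6^t for all t ≥ 1 by induction on t.
For the base case t = 1: h(1) = 3 = 3·(1), so 3 | h(1).
Inductive step: assume the claim holds for t = j, i.e. 3 | h(j). Then
6^{j+1} − 3^{j+1} = 6·6^j − 3·3^j = 6·(6^j − 3^j) + (3)·3^j. The first term is divisible by 3 by the inductive hypothesis, and the second term (3)·3^j is divisible by 3 since 3 | 3. Hence 3 | h(j+1).
Hence, by induction on t, the claim holds for every t ≥ 1.
Therefore the largest such d is 3.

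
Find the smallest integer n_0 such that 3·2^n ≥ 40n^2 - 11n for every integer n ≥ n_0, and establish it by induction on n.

At n = 10: 3072 < 3890, so the inequality fails and n_0 ≥ 11. We prove 3·2^n ≥ 40n^2 - 11n for all n ≥ 11.
When n = 11: 3·2^n = 6144 and 40n^2 - 11n = 4719, so 6144 ≥ 4719.
For the inductive step, assume it holds for an arbitrary r ≥ 11, so 3·2^r ≥ 40r^2 - 11r.
Then 3·2^(r + 1) = 2·(3·2^r) ≥ 2·(40r^2 - 11r).
Also, for r ≥ 11 we have 2·(40r^2 - 11r) ≥ 40(r+1)^2 - 11(r+1), since 2·(40r^2 - 11r) − (40(r+1)^2 - 11(r+1)) = 40r^2 - 91r - 29, which is nonnegative for all r ≥ 11.
Combining, 3·2^(r + 1) ≥ 40(r+1)^2 - 11(r+1).
Hence, by induction on n, the claim holds for every n ≥ 11.
Hence the smallest such n_0 is 11.

n_0 = 11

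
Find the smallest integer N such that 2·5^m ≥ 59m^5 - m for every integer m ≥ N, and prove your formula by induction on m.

N = 9

At m = 8: 781250 < 1933304, so the inequality fails and N ≥ 9. We prove 2·5^m ≥ 59m^5 - m for all m ≥ 9.
Base case (m = 9): 2·5^m = 3906250 and 59m^5 - m = 3483882, so 3906250 ≥ 3483882.
Inductive step: assume the claim holds for m = i, so 2·5^i ≥ 59i^5 - i.
Then 2·5^(i + 1) = 5·(2·5^i) ≥ 5·(59i^5 - i).
Also, for i ≥ 9 we have 5·(59i^5 - i) ≥ 59(i+1)^5 - (i+1), since 5·(59i^5 - i) − (59(i+1)^5 - (i+1)) = 236i^5 - 295i^4 - 590i^3 - 590i^2 - 299i - 58, which is nonnegative for all i ≥ 9.
Combining, 2·5^(i + 1) ≥ 59(i+1)^5 - (i+1).
This completes the induction.
Hence the smallest such N is 9.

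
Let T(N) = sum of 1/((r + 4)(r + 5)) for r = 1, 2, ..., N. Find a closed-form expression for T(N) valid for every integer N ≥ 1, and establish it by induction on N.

T(N) = N/(5(N + 5))

We claim T(N) = N/(5(N + 5)) for all N ≥ 1.
Base case (N = 1): T(1) = 1/30, and the closed form gives 1/30. They agree.
Inductive step: assume the claim holds for N = r, so T(r) = r/(5(r + 5)).
Then T(r+1) = T(r) + (1/((r + 5)(r + 6))) = (r/(5(r + 5))) + (1/((r + 5)(r + 6))).
Simplifying, T(r+1) = (r + 1)/(5(r + 6)) = (r+1)/(5((r+1) + 5)),
which is the closed form with N = r+1.
Hence, by induction on N, the claim holds for every N ≥ 1.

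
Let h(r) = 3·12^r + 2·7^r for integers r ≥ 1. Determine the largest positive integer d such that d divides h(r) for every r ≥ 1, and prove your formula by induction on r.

d = 10

Computing the first values: h(1) = 50 and h(2) = 530; gcd(50, 530) = 10, so d ≤ 10.
We prove 10 | 3·12^r + 2·7^r for all r ≥ 1 by induction on r.
For the base case r = 1: h(1) = 50 = 10·(5), so 10 | h(1).
Inductive step: assume the claim holds for r = i, i.e. 10 | h(i). Then
h(i+1) − 12·h(i) = (3·12^(i+1) + 2·7^(i+1)) − 12·(3·12^i + 2·7^i) = (2)·7^i·(7 − 12) = (-10)·7^i. Since 10 | h(i) by the inductive hypothesis, 10 | 12·h(i); and 10 | -10 since -10 = 10·-1. Therefore 10 | h(i+1).
Hence, by induction on r, the claim holds for every r ≥ 1.
Therefore the largest such d is 10.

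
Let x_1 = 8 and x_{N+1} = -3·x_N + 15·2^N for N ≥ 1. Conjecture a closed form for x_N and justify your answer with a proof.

Computing the first terms: x_1 = 8, x_2 = 6, x_3 = 42. This suggests x_N = 2(-3)^(N - 1) + 3·2^N.
Base case (N = 1): the formula gives 8 = 8 = x_1.
Inductive step: suppose the statement holds for some j ≥ 1, so x_j = 2(-3)^(j - 1) + 3·2^j.
Then x_{j+1} = -3·x_j + 15·2^j = -3·(2(-3)^(j - 1) + 3·2^j) + 15·2^j = 2(-3)^j + 3·2^(j + 1) = 2(-3)^((j+1) - 1) + 3·2^(j+1),
which is the claimed formula at N = j+1.
This completes the induction.

x_N = 2(-3)^(N - 1) + 3·2^N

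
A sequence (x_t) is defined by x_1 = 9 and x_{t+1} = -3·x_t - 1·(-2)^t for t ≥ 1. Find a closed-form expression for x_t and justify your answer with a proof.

x_t = -(-2)^t + 7(-3)^(t - 1)

Computing the first terms: x_1 = 9, x_2 = -25, x_3 = 71. This suggests x_t = -(-2)^t + 7(-3)^(t - 1).
When t = 1: the formula gives 9 = 9 = x_1.
Suppose the result is true for t = i, so x_i = -(-2)^i + 7(-3)^(i - 1).
Then x_{i+1} = -3·x_i - 1·(-2)^i = -3·(-(-2)^i + 7(-3)^(i - 1)) - 1·(-2)^i = -(-2)^(i + 1) + 7(-3)^i = -(-2)^(i+1) + 7(-3)^((i+1) - 1),
which is the claimed formula at t = i+1.
Hence, by induction on t, the claim holds for every t ≥ 1.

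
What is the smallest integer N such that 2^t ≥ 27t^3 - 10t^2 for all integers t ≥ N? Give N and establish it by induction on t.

At t = 16: 65536 < 108032, so the inequality fails and N ≥ 17. We prove 2^t ≥ 27t^3 - 10t^2 for all t ≥ 17.
Base case (t = 17): 2^t = 131072 and 27t^3 - 10t^2 = 129761, so 131072 ≥ 129761.
Suppose the result is true for t = m, so 2^m ≥ 27m^3 - 10m^2.
Then 2^(m + 1) = 2·(2^m) ≥ 2·(27m^3 - 10m^2).
Also, for m ≥ 17 we have 2·(27m^3 - 10m^2) ≥ 27(m+1)^3 - 10(m+1)^2, since 2·(27m^3 - 10m^2) − (27(m+1)^3 - 10(m+1)^2) = 27m^3 - 91m^2 - 61m - 17, which is nonnegative for all m ≥ 17.
Combining, 2^(m + 1) ≥ 27(m+1)^3 - 10(m+1)^2.
Hence, by induction on t, the claim holds for every t ≥ 17.
Hence the smallest such N is 17.

N = 17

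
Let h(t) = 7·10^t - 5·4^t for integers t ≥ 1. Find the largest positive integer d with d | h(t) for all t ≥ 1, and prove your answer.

d = 10

Computing the first values: h(1) = 50 and h(2) = 620; gcd(50, 620) = 10, so d ≤ 10.
We prove 10 | 7·10^t - 5·4^t for all t ≥ 1 by induction on t.
Base step (t = 1): h(1) = 50 = 10·(5), so 10 | h(1).
For the inductive step, assume it holds for an arbitrary r ≥ 1, i.e. 10 | h(r). Then
h(r+1) − 10·h(r) = (7·10^(r+1) - 5·4^(r+1)) − 10·(7·10^r - 5·4^r) = (-5)·4^r·(4 − 10) = (30)·4^r. Since 10 | h(r) by the inductive hypothesis, 10 | 10·h(r); and 10 | 30 since 30 = 10·3. Therefore 10 | h(r+1).
By induction, the statement is established for all t ≥ 1.
Therefore the largest such d is 10.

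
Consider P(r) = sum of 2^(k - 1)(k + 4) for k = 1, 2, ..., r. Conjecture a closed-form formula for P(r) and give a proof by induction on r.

We claim P(r) = 2^r(r + 3) - 3 for all r ≥ 1.
Base case (r = 1): P(1) = 5, and the closed form gives 5. They agree.
For the inductive step, assume it holds for an arbitrary k ≥ 1, so P(k) = 2^k(k + 3) - 3.
Then P(k+1) = P(k) + (2^k(k + 5)) = (2^k(k + 3) - 3) + (2^k(k + 5)).
Simplifying, P(k+1) = 2^(k + 1)k + 2^(k + 3) - 3 = 2^(k+1)((k+1) + 3) - 3,
which is the closed form with r = k+1.
Hence, by induction on r, the claim holds for every r ≥ 1.

P(r) = 2^r(r + 3) - 3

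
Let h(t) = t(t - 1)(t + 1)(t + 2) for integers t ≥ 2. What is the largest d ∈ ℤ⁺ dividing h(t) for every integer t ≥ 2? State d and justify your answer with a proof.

Computing the first values: h(2) = 24 and h(3) = 120; gcd(24, 120) = 24, so d ≤ 24.
We prove 24 | t(t - 1)(t + 1)(t + 2) for all t ≥ 2 by induction on t.
Base case (t = 2): h(2) = 24 = 24·(1), so 24 | h(2).
Inductive step: suppose the statement holds for some j ≥ 2, i.e. 24 | h(j). Then
h(j+1) − h(j) = j·(j+1)·(j+2)·(j+3) − (j-1)·j·(j+1)·(j+2) = j·(j+1)·(j+2)·[(j+3) − (j-1)] = 4·j·(j+1)·(j+2). The product of 3 consecutive integers is divisible by (3)! = 6, so h(j+1) − h(j) is divisible by 4·6 = 24. By the inductive hypothesis 24 | h(j), hence 24 | h(j+1).
This completes the induction.
Therefore the largest such d is 24.

d = 24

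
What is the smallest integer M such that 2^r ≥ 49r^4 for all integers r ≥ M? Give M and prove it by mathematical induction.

M = 24

At r = 23: 8388608 < 13712209, so the inequality fails and M ≥ 24. We prove 2^r ≥ 49r^4 for all r ≥ 24.
For the base case r = 24: 2^r = 16777216 and 49r^4 = 16257024, so 16777216 ≥ 16257024.
Suppose the result is true for r = p, so 2^p ≥ 49p^4.
Then 2^(p + 1) = 2·(2^p) ≥ 2·(49p^4).
Also, for p ≥ 24 we have 2·(49p^4) ≥ 49(p+1)^4, since 2 ≥ (1 + 1/p)^4 for all p ≥ 24.
Combining, 2^(p + 1) ≥ 49(p+1)^4.
By induction, the statement is established for all r ≥ 24.
Hence the smallest such M is 24.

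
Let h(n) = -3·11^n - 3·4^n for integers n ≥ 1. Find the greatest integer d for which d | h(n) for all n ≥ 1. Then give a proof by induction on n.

Computing the first values: h(1) = -45 and h(2) = -411; gcd(-45, -411) = 3, so d ≤ 3.
We prove 3 | -3·11^n - 3·4^n for all n ≥ 1 by induction on n.
Base case (n = 1): h(1) = -45 = 3·(-15), so 3 | h(1).
For the inductive step, assume it holds for an arbitrary p ≥ 1, i.e. 3 | h(p). Then
h(p+1) − 11·h(p) = (-3·11^(p+1) - 3·4^(p+1)) − 11·(-3·11^p - 3·4^p) = (-3)·4^p·(4 − 11) = (21)·4^p. Since 3 | h(p) by the inductive hypothesis, 3 | 11·h(p); and 3 | 21 since 21 = 3·7. Therefore 3 | h(p+1).
By induction, the statement is established for all n ≥ 1.
Therefore the largest such d is 3.

d = 3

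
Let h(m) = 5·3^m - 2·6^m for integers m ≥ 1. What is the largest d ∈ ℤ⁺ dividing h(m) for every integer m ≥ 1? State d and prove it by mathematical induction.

Computing the first values: h(1) = 3 and h(2) = -27; gcd(3, -27) = 3, so d ≤ 3.
We prove 3 | 5·3^m - 2·6^m for all m ≥ 1 by induction on m.
For the base case m = 1: h(1) = 3 = 3·(1), so 3 | h(1).
For the inductive step, assume it holds for an arbitrary i ≥ 1, i.e. 3 | h(i). Then
h(i+1) − 6·h(i) = (5·3^(i+1) - 2·6^(i+1)) − 6·(5·3^i - 2·6^i) = (5)·3^i·(3 − 6) = (-15)·3^i. Since 3 | h(i) by the inductive hypothesis, 3 | 6·h(i); and 3 | -15 since -15 = 3·-5. Therefore 3 | h(i+1).
This completes the induction.
Therefore the largest such d is 3.

d = 3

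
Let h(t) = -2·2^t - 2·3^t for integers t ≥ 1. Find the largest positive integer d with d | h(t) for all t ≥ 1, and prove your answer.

d = 2

Computing the first values: h(1) = -10 and h(2) = -26; gcd(-10, -26) = 2, so d ≤ 2.
We prove 2 | -2·2^t - 2·3^t for all t ≥ 1 by induction on t.
For the base case t = 1: h(1) = -10 = 2·(-5), so 2 | h(1).
Inductive step: assume the claim holds for t = r, i.e. 2 | h(r). Then
h(r+1) − 3·h(r) = (-2·2^(r+1) - 2·3^(r+1)) − 3·(-2·2^r - 2·3^r) = (-2)·2^r·(2 − 3) = (2)·2^r. Since 2 | h(r) by the inductive hypothesis, 2 | 3·h(r); and 2 | 2 since 2 = 2·1. Therefore 2 | h(r+1).
This completes the induction.
Therefore the largest such d is 2.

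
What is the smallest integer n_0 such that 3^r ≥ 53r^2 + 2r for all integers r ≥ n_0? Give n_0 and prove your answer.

At r = 7: 2187 < 2611, so the inequality fails and n_0 ≥ 8. We prove 3^r ≥ 53r^2 + 2r for all r ≥ 8.
For the base case r = 8: 3^r = 6561 and 53r^2 + 2r = 3408, so 6561 ≥ 3408.
Inductive step: assume the claim holds for r = m, so 3^m ≥ 53m^2 + 2m.
Then 3^(m + 1) = 3·(3^m) ≥ 3·(53m^2 + 2m).
Also, for m ≥ 8 we have 3·(53m^2 + 2m) ≥ 53(m+1)^2 + 2(m+1), since 3·(53m^2 + 2m) − (53(m+1)^2 + 2(m+1)) = 106m^2 - 102m - 55, which is nonnegative for all m ≥ 8.
Combining, 3^(m + 1) ≥ 53(m+1)^2 + 2(m+1).
This completes the induction.
Hence the smallest such n_0 is 8.

n_0 = 8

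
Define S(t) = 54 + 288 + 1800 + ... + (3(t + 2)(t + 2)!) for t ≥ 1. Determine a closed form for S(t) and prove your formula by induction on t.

S(t) = 3(t + 3)! - 18

We claim S(t) = 3(t + 3)! - 18 for all t ≥ 1.
Base step (t = 1): S(1) = 54, and the closed form gives 54. They agree.
Inductive step: suppose the statement holds for some j ≥ 1, so S(j) = 3(j + 3)! - 18.
Then S(j+1) = S(j) + (3(j + 3)(j + 3)!) = (3(j + 3)! - 18) + (3(j + 3)(j + 3)!).
Simplifying, S(j+1) = 3((j+1) + 3)! - 18,
which is the closed form with t = j+1.
Hence, by induction on t, the claim holds for every t ≥ 1.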